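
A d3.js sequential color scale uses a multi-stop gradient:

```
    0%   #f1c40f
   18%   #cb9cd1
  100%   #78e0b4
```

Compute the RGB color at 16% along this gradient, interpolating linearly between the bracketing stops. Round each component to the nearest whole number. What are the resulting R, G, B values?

16% lies between the 0% and 18% stops, so the local fraction is t = (16 − 0)/(18 − 0) = 16/18 ≈ 0.8889.
#f1c40f → (241, 196, 15); #cb9cd1 → (203, 156, 209).
R = 241 + 0.8889 × (203 − 241) = 207.222 → 207
G = 196 + 0.8889 × (156 − 196) = 160.444 → 160
B = 15 + 0.8889 × (209 − 15) = 187.447 → 187

(207, 160, 187)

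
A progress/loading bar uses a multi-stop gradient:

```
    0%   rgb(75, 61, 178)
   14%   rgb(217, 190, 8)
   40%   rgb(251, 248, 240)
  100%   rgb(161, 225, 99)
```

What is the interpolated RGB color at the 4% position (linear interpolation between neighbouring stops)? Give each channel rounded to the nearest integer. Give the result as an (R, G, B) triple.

(116, 98, 129)

4% lies between the 0% and 14% stops, so the local fraction is t = (4 − 0)/(14 − 0) = 4/14 ≈ 0.2857.
R = 75 + 0.2857 × (217 − 75) = 115.569 → 116
G = 61 + 0.2857 × (190 − 61) = 97.855 → 98
B = 178 + 0.2857 × (8 − 178) = 129.431 → 129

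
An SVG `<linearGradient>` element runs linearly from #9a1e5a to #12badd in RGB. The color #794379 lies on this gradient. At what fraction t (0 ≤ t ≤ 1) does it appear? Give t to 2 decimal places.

0.24

Invert the lerp on the G channel (largest span, 156): t = (67 − 30) / (186 − 30) = 37/156 = 0.23718.
Check on R: (121 − 154)/(18 − 154) = 0.2426 ✓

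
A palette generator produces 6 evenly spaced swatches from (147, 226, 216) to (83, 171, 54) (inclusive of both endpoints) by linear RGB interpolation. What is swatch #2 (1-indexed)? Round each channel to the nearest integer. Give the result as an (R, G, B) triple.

(134, 215, 184)

With 6 swatches and endpoints inclusive, swatch 2 sits at t = (2 − 1)/(6 − 1) = 1/5 ≈ 0.2.
R = 147 + 0.2 × (83 − 147) = 134.2 → 134
G = 226 + 0.2 × (171 − 226) = 215 → 215
B = 216 + 0.2 × (54 − 216) = 183.6 → 184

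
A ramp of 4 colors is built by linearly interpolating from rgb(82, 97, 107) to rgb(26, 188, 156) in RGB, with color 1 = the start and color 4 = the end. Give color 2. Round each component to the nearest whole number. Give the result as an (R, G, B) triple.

(63, 127, 123)

With 4 swatches and endpoints inclusive, swatch 2 sits at t = (2 − 1)/(4 − 1) = 1/3 ≈ 0.3333.
R = 82 + 0.3333 × (26 − 82) = 63.335 → 63
G = 97 + 0.3333 × (188 − 97) = 127.33 → 127
B = 107 + 0.3333 × (156 − 107) = 123.332 → 123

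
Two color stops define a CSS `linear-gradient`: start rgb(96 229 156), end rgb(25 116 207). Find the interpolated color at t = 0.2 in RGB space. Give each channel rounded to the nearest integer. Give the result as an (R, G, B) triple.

R = 96 + 0.2 × (25 − 96) = 96 + 0.2 × -71 = 81.8 → 82
G = 229 + 0.2 × (116 − 229) = 229 + 0.2 × -113 = 206.4 → 206
B = 156 + 0.2 × (207 − 156) = 156 + 0.2 × 51 = 166.2 → 166
So the blended color is (82, 206, 166), about #52cea6.

(82, 206, 166)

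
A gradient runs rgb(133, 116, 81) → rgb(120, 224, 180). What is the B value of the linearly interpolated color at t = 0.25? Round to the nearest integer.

B = 81 + 0.25 × (180 − 81) = 105.75 → 106

106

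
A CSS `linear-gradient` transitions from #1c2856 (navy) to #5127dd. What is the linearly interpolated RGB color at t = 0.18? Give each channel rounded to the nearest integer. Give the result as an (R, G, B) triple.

(38, 40, 110)

#1c2856 → (28, 40, 86); #5127dd → (81, 39, 221).
R = 28 + 0.18 × (81 − 28) = 28 + 0.18 × 53 = 37.54 → 38
G = 40 + 0.18 × (39 − 40) = 40 + 0.18 × -1 = 39.82 → 40
B = 86 + 0.18 × (221 − 86) = 86 + 0.18 × 135 = 110.3 → 110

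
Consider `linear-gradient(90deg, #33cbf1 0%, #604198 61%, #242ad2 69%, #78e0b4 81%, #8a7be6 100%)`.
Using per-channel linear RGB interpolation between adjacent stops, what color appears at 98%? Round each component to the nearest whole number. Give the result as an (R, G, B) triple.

(136, 134, 225)

98% lies between the 81% and 100% stops, so the local fraction is t = (98 − 81)/(100 − 81) = 17/19 ≈ 0.8947.
#78e0b4 → (120, 224, 180); #8a7be6 → (138, 123, 230).
R = 120 + 0.8947 × (138 − 120) = 136.105 → 136
G = 224 + 0.8947 × (123 − 224) = 133.635 → 134
B = 180 + 0.8947 × (230 − 180) = 224.735 → 225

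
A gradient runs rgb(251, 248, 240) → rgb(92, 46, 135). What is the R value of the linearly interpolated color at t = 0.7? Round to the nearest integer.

R = 251 + 0.7 × (92 − 251) = 139.7 → 140

140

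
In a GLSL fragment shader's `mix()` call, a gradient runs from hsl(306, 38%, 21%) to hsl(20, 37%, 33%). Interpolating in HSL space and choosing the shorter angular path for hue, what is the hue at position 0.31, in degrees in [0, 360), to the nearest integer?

Hue: 20 − 306 = -286°, but |-286| > 180 so the shorter arc goes the other way: Δh = -286 + 360 = 74°.
H = 306 + 0.31 × (74) = 328.94 → 329°

329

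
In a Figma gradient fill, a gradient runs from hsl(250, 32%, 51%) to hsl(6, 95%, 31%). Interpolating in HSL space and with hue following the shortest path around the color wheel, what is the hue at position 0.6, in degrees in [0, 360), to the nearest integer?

Hue: 6 − 250 = -244°, but |-244| > 180 so the shorter arc goes the other way: Δh = -244 + 360 = 116°.
H = 250 + 0.6 × (116) = 319.6 → 320°

320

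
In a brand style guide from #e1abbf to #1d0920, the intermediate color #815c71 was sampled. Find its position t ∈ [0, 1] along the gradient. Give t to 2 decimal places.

Invert the lerp on the R channel (largest span, 196): t = (129 − 225) / (29 − 225) = -96/-196 = 0.4898.
Check on G: (92 − 171)/(9 − 171) = 0.4877 ✓

0.49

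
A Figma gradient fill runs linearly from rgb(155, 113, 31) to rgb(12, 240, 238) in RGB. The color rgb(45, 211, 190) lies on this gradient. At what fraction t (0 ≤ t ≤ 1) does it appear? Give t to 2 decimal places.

Invert the lerp on the B channel (largest span, 207): t = (190 − 31) / (238 − 31) = 159/207 = 0.76812.
Check on R: (45 − 155)/(12 − 155) = 0.7692 ✓

0.77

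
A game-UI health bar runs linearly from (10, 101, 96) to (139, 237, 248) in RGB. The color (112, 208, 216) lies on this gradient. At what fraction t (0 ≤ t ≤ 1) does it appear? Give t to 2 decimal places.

Invert the lerp on the B channel (largest span, 152): t = (216 − 96) / (248 − 96) = 120/152 = 0.78947.
Check on R: (112 − 10)/(139 − 10) = 0.7907 ✓

0.79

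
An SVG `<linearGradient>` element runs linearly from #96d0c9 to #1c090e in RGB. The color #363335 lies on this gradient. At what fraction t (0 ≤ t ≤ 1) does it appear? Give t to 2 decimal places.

Invert the lerp on the G channel (largest span, 199): t = (51 − 208) / (9 − 208) = -157/-199 = 0.78894.
Check on R: (54 − 150)/(28 − 150) = 0.7869 ✓

0.79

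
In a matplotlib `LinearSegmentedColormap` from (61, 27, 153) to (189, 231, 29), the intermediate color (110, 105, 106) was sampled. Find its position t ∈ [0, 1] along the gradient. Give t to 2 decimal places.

0.38

Invert the lerp on the G channel (largest span, 204): t = (105 − 27) / (231 − 27) = 78/204 = 0.38235.
Check on R: (110 − 61)/(189 − 61) = 0.3828 ✓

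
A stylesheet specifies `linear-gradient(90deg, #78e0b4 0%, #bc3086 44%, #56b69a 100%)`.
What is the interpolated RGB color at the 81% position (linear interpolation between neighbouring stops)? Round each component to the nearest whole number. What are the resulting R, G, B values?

81% lies between the 44% and 100% stops, so the local fraction is t = (81 − 44)/(100 − 44) = 37/56 ≈ 0.6607.
#bc3086 → (188, 48, 134); #56b69a → (86, 182, 154).
R = 188 + 0.6607 × (86 − 188) = 120.609 → 121
G = 48 + 0.6607 × (182 − 48) = 136.534 → 137
B = 134 + 0.6607 × (154 − 134) = 147.214 → 147

(121, 137, 147)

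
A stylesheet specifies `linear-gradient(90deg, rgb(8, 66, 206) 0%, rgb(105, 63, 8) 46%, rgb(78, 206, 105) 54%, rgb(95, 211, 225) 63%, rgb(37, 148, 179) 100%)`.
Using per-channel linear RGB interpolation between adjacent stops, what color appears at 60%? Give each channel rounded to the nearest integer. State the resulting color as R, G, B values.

60% lies between the 54% and 63% stops, so the local fraction is t = (60 − 54)/(63 − 54) = 6/9 ≈ 0.6667.
R = 78 + 0.6667 × (95 − 78) = 89.334 → 89
G = 206 + 0.6667 × (211 − 206) = 209.333 → 209
B = 105 + 0.6667 × (225 − 105) = 185.004 → 185

(89, 209, 185)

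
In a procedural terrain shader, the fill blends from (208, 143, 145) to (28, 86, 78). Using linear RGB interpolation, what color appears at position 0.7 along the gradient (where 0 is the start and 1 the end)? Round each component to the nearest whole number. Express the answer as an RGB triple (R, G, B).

(82, 103, 98)

R = 208 + 0.7 × (28 − 208) = 208 + 0.7 × -180 = 82 → 82
G = 143 + 0.7 × (86 − 143) = 143 + 0.7 × -57 = 103.1 → 103
B = 145 + 0.7 × (78 − 145) = 145 + 0.7 × -67 = 98.1 → 98
So the blended color is (82, 103, 98), about #526762.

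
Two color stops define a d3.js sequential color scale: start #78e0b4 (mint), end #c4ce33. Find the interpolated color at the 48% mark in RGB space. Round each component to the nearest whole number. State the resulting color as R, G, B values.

(156, 215, 118)

#78e0b4 → (120, 224, 180); #c4ce33 → (196, 206, 51).
48% corresponds to t = 0.48.
R = 120 + 0.48 × (196 − 120) = 120 + 0.48 × 76 = 156.48 → 156
G = 224 + 0.48 × (206 − 224) = 224 + 0.48 × -18 = 215.36 → 215
B = 180 + 0.48 × (51 − 180) = 180 + 0.48 × -129 = 118.08 → 118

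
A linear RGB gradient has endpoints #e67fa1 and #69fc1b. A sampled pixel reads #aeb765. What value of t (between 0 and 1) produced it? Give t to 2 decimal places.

0.45

Invert the lerp on the B channel (largest span, 134): t = (101 − 161) / (27 − 161) = -60/-134 = 0.44776.
Check on R: (174 − 230)/(105 − 230) = 0.448 ✓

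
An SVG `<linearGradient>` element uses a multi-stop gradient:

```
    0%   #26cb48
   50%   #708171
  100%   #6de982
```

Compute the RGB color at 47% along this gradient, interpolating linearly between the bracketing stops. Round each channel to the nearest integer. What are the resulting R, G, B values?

47% lies between the 0% and 50% stops, so the local fraction is t = (47 − 0)/(50 − 0) = 47/50 ≈ 0.94.
#26cb48 → (38, 203, 72); #708171 → (112, 129, 113).
R = 38 + 0.94 × (112 − 38) = 107.56 → 108
G = 203 + 0.94 × (129 − 203) = 133.44 → 133
B = 72 + 0.94 × (113 − 72) = 110.54 → 111

(108, 133, 111)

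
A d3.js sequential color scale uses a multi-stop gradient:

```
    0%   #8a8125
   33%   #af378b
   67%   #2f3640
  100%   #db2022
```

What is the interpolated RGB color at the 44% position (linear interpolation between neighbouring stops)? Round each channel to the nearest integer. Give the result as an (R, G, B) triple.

(134, 55, 115)

44% lies between the 33% and 67% stops, so the local fraction is t = (44 − 33)/(67 − 33) = 11/34 ≈ 0.3235.
#af378b → (175, 55, 139); #2f3640 → (47, 54, 64).
R = 175 + 0.3235 × (47 − 175) = 133.592 → 134
G = 55 + 0.3235 × (54 − 55) = 54.676 → 55
B = 139 + 0.3235 × (64 − 139) = 114.737 → 115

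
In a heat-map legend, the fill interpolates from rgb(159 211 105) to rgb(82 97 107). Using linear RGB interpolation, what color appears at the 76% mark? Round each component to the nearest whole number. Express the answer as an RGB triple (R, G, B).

76% corresponds to t = 0.76.
R = 159 + 0.76 × (82 − 159) = 159 + 0.76 × -77 = 100.48 → 100
G = 211 + 0.76 × (97 − 211) = 211 + 0.76 × -114 = 124.36 → 124
B = 105 + 0.76 × (107 − 105) = 105 + 0.76 × 2 = 106.52 → 107

(100, 124, 107)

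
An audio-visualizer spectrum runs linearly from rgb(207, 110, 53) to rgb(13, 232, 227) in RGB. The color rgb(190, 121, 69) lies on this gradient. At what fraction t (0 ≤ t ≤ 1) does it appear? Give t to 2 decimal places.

Invert the lerp on the R channel (largest span, 194): t = (190 − 207) / (13 − 207) = -17/-194 = 0.087629.
Check on G: (121 − 110)/(232 − 110) = 0.09016 ✓

0.09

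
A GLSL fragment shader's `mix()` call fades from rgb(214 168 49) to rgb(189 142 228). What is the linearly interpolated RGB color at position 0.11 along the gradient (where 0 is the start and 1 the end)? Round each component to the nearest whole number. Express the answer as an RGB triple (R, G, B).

R = 214 + 0.11 × (189 − 214) = 214 + 0.11 × -25 = 211.25 → 211
G = 168 + 0.11 × (142 − 168) = 168 + 0.11 × -26 = 165.14 → 165
B = 49 + 0.11 × (228 − 49) = 49 + 0.11 × 179 = 68.69 → 69

(211, 165, 69)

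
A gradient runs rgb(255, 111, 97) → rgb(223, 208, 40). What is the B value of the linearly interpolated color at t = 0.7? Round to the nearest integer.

B = 97 + 0.7 × (40 − 97) = 57.1 → 57

57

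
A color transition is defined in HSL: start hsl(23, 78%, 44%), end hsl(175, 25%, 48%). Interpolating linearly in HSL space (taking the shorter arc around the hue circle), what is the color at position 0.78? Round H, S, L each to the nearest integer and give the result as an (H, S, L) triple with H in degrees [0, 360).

(142, 37, 47)

Hue arc: Δh = 175 − 23 = 152° (|Δh| ≤ 180, already the shorter path).
H = 23 + 0.78 × (152) = 141.56 → 142°
S = 78 + 0.78 × (25 − 78) = 36.66 → 37%
L = 44 + 0.78 × (48 − 44) = 47.12 → 47%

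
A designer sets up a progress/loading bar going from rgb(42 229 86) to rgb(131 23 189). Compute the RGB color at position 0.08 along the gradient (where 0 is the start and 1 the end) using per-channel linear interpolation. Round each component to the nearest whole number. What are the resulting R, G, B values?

R = 42 + 0.08 × (131 − 42) = 42 + 0.08 × 89 = 49.12 → 49
G = 229 + 0.08 × (23 − 229) = 229 + 0.08 × -206 = 212.52 → 213
B = 86 + 0.08 × (189 − 86) = 86 + 0.08 × 103 = 94.24 → 94
So the blended color is (49, 213, 94), about #31d55e.

(49, 213, 94)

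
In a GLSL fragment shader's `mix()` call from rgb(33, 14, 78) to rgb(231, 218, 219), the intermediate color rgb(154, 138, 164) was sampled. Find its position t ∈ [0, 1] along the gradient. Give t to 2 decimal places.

0.61

Invert the lerp on the G channel (largest span, 204): t = (138 − 14) / (218 − 14) = 124/204 = 0.60784.
Check on R: (154 − 33)/(231 − 33) = 0.6111 ✓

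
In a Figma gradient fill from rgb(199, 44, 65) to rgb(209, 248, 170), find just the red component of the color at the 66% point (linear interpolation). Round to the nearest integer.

206

R = 199 + 0.66 × (209 − 199) = 205.6 → 206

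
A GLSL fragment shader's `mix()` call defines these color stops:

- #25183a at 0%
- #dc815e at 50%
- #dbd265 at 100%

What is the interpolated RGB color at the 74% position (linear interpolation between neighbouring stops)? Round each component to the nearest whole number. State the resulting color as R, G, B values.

(220, 168, 97)

74% lies between the 50% and 100% stops, so the local fraction is t = (74 − 50)/(100 − 50) = 24/50 ≈ 0.48.
#dc815e → (220, 129, 94); #dbd265 → (219, 210, 101).
R = 220 + 0.48 × (219 − 220) = 219.52 → 220
G = 129 + 0.48 × (210 − 129) = 167.88 → 168
B = 94 + 0.48 × (101 − 94) = 97.36 → 97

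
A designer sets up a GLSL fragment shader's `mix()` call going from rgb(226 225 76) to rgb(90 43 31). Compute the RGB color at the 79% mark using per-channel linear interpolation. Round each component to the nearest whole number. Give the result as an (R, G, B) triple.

(119, 81, 40)

79% corresponds to t = 0.79.
R = 226 + 0.79 × (90 − 226) = 226 + 0.79 × -136 = 118.56 → 119
G = 225 + 0.79 × (43 − 225) = 225 + 0.79 × -182 = 81.22 → 81
B = 76 + 0.79 × (31 − 76) = 76 + 0.79 × -45 = 40.45 → 40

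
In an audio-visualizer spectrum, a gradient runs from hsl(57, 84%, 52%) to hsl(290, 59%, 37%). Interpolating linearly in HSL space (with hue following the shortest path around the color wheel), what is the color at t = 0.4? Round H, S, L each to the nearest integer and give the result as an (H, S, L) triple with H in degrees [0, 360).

(6, 74, 46)

Hue: 290 − 57 = 233°, but |233| > 180 so the shorter arc goes the other way: Δh = 233 − 360 = -127°.
H = 57 + 0.4 × (-127) = 6.2 → 6°
S = 84 + 0.4 × (59 − 84) = 74 → 74%
L = 52 + 0.4 × (37 − 52) = 46 → 46%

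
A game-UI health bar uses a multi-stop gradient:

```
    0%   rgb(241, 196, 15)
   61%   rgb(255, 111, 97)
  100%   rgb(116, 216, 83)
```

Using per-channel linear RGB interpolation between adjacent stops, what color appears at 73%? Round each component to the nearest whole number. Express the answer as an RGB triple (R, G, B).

(212, 143, 93)

73% lies between the 61% and 100% stops, so the local fraction is t = (73 − 61)/(100 − 61) = 12/39 ≈ 0.3077.
R = 255 + 0.3077 × (116 − 255) = 212.23 → 212
G = 111 + 0.3077 × (216 − 111) = 143.308 → 143
B = 97 + 0.3077 × (83 − 97) = 92.692 → 93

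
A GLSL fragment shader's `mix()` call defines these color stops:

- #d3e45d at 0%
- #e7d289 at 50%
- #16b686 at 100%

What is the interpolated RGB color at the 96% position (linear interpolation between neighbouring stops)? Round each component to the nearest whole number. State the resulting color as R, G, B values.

(39, 184, 134)

96% lies between the 50% and 100% stops, so the local fraction is t = (96 − 50)/(100 − 50) = 46/50 ≈ 0.92.
#e7d289 → (231, 210, 137); #16b686 → (22, 182, 134).
R = 231 + 0.92 × (22 − 231) = 38.72 → 39
G = 210 + 0.92 × (182 − 210) = 184.24 → 184
B = 137 + 0.92 × (134 − 137) = 134.24 → 134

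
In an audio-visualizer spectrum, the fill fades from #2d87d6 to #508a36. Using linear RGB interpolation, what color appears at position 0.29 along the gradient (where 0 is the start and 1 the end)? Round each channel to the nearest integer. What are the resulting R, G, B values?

#2d87d6 → (45, 135, 214); #508a36 → (80, 138, 54).
R = 45 + 0.29 × (80 − 45) = 45 + 0.29 × 35 = 55.15 → 55
G = 135 + 0.29 × (138 − 135) = 135 + 0.29 × 3 = 135.87 → 136
B = 214 + 0.29 × (54 − 214) = 214 + 0.29 × -160 = 167.6 → 168
So the blended color is (55, 136, 168), about #3788a8.

(55, 136, 168)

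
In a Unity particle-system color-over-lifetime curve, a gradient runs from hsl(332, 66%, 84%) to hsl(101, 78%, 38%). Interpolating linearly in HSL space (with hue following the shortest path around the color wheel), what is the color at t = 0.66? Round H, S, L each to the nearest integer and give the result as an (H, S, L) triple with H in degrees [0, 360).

Hue: 101 − 332 = -231°, but |-231| > 180 so the shorter arc goes the other way: Δh = -231 + 360 = 129°.
H = 332 + 0.66 × (129) = 417.14 → 417 → 417 mod 360 = 57°
S = 66 + 0.66 × (78 − 66) = 73.92 → 74%
L = 84 + 0.66 × (38 − 84) = 53.64 → 54%

(57, 74, 54)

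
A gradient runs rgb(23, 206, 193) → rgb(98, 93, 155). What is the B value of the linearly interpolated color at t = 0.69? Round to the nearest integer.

B = 193 + 0.69 × (155 − 193) = 166.78 → 167

167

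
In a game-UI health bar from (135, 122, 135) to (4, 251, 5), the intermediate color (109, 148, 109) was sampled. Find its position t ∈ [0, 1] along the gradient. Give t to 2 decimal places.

Invert the lerp on the R channel (largest span, 131): t = (109 − 135) / (4 − 135) = -26/-131 = 0.19847.
Check on G: (148 − 122)/(251 − 122) = 0.2016 ✓

0.20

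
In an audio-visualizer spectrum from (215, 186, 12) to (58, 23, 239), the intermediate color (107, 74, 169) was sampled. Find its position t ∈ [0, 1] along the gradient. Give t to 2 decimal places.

0.69

Invert the lerp on the B channel (largest span, 227): t = (169 − 12) / (239 − 12) = 157/227 = 0.69163.
Check on R: (107 − 215)/(58 − 215) = 0.6879 ✓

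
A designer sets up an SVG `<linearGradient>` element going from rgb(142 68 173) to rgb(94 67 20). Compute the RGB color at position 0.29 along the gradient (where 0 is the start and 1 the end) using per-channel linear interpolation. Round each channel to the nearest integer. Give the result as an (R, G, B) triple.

R = 142 + 0.29 × (94 − 142) = 142 + 0.29 × -48 = 128.08 → 128
G = 68 + 0.29 × (67 − 68) = 68 + 0.29 × -1 = 67.71 → 68
B = 173 + 0.29 × (20 − 173) = 173 + 0.29 × -153 = 128.63 → 129

(128, 68, 129)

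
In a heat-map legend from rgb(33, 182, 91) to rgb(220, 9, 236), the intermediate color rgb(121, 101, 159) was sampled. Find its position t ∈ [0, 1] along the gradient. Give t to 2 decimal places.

0.47

Invert the lerp on the R channel (largest span, 187): t = (121 − 33) / (220 − 33) = 88/187 = 0.47059.
Check on G: (101 − 182)/(9 − 182) = 0.4682 ✓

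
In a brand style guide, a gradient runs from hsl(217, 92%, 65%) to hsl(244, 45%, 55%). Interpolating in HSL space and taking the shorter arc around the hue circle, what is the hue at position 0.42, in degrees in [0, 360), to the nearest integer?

228

Hue arc: Δh = 244 − 217 = 27° (|Δh| ≤ 180, already the shorter path).
H = 217 + 0.42 × (27) = 228.34 → 228°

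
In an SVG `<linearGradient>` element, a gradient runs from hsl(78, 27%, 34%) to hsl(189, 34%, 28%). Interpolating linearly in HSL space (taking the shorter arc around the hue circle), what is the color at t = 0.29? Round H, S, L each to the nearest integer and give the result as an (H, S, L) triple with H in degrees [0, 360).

Hue arc: Δh = 189 − 78 = 111° (|Δh| ≤ 180, already the shorter path).
H = 78 + 0.29 × (111) = 110.19 → 110°
S = 27 + 0.29 × (34 − 27) = 29.03 → 29%
L = 34 + 0.29 × (28 − 34) = 32.26 → 32%

(110, 29, 32)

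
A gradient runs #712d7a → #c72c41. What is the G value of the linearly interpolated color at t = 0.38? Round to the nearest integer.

45

G₁ = 45 (from #712d7a), G₂ = 44 (from #c72c41).
G = 45 + 0.38 × (44 − 45) = 44.62 → 45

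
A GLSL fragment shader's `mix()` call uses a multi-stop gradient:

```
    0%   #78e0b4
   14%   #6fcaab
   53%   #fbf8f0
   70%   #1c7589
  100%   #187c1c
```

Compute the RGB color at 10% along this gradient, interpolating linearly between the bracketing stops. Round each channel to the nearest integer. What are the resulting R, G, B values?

10% lies between the 0% and 14% stops, so the local fraction is t = (10 − 0)/(14 − 0) = 10/14 ≈ 0.7143.
#78e0b4 → (120, 224, 180); #6fcaab → (111, 202, 171).
R = 120 + 0.7143 × (111 − 120) = 113.571 → 114
G = 224 + 0.7143 × (202 − 224) = 208.285 → 208
B = 180 + 0.7143 × (171 − 180) = 173.571 → 174

(114, 208, 174)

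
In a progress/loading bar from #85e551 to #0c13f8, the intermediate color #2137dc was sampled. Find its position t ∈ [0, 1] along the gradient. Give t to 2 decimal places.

Invert the lerp on the G channel (largest span, 210): t = (55 − 229) / (19 − 229) = -174/-210 = 0.82857.
Check on R: (33 − 133)/(12 − 133) = 0.8264 ✓

0.83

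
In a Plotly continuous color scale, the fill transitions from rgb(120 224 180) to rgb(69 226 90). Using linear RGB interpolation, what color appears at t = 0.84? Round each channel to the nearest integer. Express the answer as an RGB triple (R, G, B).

R = 120 + 0.84 × (69 − 120) = 120 + 0.84 × -51 = 77.16 → 77
G = 224 + 0.84 × (226 − 224) = 224 + 0.84 × 2 = 225.68 → 226
B = 180 + 0.84 × (90 − 180) = 180 + 0.84 × -90 = 104.4 → 104
So the blended color is (77, 226, 104), about #4de268.

(77, 226, 104)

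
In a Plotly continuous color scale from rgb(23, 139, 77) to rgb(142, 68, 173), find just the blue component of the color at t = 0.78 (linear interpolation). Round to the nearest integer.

B = 77 + 0.78 × (173 − 77) = 151.88 → 152

152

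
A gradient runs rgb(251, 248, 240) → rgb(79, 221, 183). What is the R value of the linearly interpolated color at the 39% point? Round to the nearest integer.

184

R = 251 + 0.39 × (79 − 251) = 183.92 → 184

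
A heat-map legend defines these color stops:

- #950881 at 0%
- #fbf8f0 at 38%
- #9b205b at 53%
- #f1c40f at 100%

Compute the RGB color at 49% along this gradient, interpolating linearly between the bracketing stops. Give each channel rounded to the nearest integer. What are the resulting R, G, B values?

(181, 90, 131)

49% lies between the 38% and 53% stops, so the local fraction is t = (49 − 38)/(53 − 38) = 11/15 ≈ 0.7333.
#fbf8f0 → (251, 248, 240); #9b205b → (155, 32, 91).
R = 251 + 0.7333 × (155 − 251) = 180.603 → 181
G = 248 + 0.7333 × (32 − 248) = 89.607 → 90
B = 240 + 0.7333 × (91 − 240) = 130.738 → 131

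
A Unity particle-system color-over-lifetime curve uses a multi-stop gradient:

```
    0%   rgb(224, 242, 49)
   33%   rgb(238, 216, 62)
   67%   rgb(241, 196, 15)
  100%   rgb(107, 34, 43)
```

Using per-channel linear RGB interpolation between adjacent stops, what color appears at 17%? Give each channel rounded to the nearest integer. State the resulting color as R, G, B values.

(231, 229, 56)

17% lies between the 0% and 33% stops, so the local fraction is t = (17 − 0)/(33 − 0) = 17/33 ≈ 0.5152.
R = 224 + 0.5152 × (238 − 224) = 231.213 → 231
G = 242 + 0.5152 × (216 − 242) = 228.605 → 229
B = 49 + 0.5152 × (62 − 49) = 55.698 → 56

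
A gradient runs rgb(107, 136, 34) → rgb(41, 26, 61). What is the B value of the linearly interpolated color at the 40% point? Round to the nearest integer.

B = 34 + 0.4 × (61 − 34) = 44.8 → 45

45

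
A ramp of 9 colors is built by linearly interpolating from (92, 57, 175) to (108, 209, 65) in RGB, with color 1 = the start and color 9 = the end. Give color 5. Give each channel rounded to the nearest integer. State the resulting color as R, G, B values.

(100, 133, 120)

With 9 swatches and endpoints inclusive, swatch 5 sits at t = (5 − 1)/(9 − 1) = 4/8 ≈ 0.5.
R = 92 + 0.5 × (108 − 92) = 100 → 100
G = 57 + 0.5 × (209 − 57) = 133 → 133
B = 175 + 0.5 × (65 − 175) = 120 → 120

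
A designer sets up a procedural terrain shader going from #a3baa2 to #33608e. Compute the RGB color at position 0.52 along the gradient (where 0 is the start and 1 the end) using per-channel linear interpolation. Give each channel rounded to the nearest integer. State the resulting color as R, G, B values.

#a3baa2 → (163, 186, 162); #33608e → (51, 96, 142).
R = 163 + 0.52 × (51 − 163) = 163 + 0.52 × -112 = 104.76 → 105
G = 186 + 0.52 × (96 − 186) = 186 + 0.52 × -90 = 139.2 → 139
B = 162 + 0.52 × (142 − 162) = 162 + 0.52 × -20 = 151.6 → 152

(105, 139, 152)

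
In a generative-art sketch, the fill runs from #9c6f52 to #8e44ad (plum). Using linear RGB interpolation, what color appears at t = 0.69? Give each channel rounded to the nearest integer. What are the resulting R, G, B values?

#9c6f52 → (156, 111, 82); #8e44ad → (142, 68, 173).
R = 156 + 0.69 × (142 − 156) = 156 + 0.69 × -14 = 146.34 → 146
G = 111 + 0.69 × (68 − 111) = 111 + 0.69 × -43 = 81.33 → 81
B = 82 + 0.69 × (173 − 82) = 82 + 0.69 × 91 = 144.79 → 145

(146, 81, 145)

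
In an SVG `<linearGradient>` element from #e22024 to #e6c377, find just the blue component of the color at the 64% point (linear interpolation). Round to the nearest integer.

89

B₁ = 36 (from #e22024), B₂ = 119 (from #e6c377).
B = 36 + 0.64 × (119 − 36) = 89.12 → 89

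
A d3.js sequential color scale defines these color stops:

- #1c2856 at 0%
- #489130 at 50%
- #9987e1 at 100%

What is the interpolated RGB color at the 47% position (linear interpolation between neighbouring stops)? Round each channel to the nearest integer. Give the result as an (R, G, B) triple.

(69, 139, 50)

47% lies between the 0% and 50% stops, so the local fraction is t = (47 − 0)/(50 − 0) = 47/50 ≈ 0.94.
#1c2856 → (28, 40, 86); #489130 → (72, 145, 48).
R = 28 + 0.94 × (72 − 28) = 69.36 → 69
G = 40 + 0.94 × (145 − 40) = 138.7 → 139
B = 86 + 0.94 × (48 − 86) = 50.28 → 50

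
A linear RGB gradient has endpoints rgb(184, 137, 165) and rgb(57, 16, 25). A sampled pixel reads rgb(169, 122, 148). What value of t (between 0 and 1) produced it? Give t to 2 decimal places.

Invert the lerp on the B channel (largest span, 140): t = (148 − 165) / (25 − 165) = -17/-140 = 0.12143.
Check on R: (169 − 184)/(57 − 184) = 0.1181 ✓

0.12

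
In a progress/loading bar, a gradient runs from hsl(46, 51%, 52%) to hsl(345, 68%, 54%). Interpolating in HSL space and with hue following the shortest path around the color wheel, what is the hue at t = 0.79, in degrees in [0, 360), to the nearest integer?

Hue: 345 − 46 = 299°, but |299| > 180 so the shorter arc goes the other way: Δh = 299 − 360 = -61°.
H = 46 + 0.79 × (-61) = -2.19 → -2 → -2 mod 360 = 358°

358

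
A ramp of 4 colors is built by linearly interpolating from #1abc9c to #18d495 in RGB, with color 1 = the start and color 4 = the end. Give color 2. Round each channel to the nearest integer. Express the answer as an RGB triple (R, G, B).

With 4 swatches and endpoints inclusive, swatch 2 sits at t = (2 − 1)/(4 − 1) = 1/3 ≈ 0.3333.
#1abc9c → (26, 188, 156); #18d495 → (24, 212, 149).
R = 26 + 0.3333 × (24 − 26) = 25.333 → 25
G = 188 + 0.3333 × (212 − 188) = 195.999 → 196
B = 156 + 0.3333 × (149 − 156) = 153.667 → 154

(25, 196, 154)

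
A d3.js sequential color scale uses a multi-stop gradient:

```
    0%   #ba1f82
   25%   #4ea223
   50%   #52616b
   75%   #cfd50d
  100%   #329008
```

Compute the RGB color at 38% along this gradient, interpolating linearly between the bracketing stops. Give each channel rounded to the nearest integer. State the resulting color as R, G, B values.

(80, 128, 72)

38% lies between the 25% and 50% stops, so the local fraction is t = (38 − 25)/(50 − 25) = 13/25 ≈ 0.52.
#4ea223 → (78, 162, 35); #52616b → (82, 97, 107).
R = 78 + 0.52 × (82 − 78) = 80.08 → 80
G = 162 + 0.52 × (97 − 162) = 128.2 → 128
B = 35 + 0.52 × (107 − 35) = 72.44 → 72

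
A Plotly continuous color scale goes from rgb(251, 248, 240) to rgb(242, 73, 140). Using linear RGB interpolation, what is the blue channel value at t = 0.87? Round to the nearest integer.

B = 240 + 0.87 × (140 − 240) = 153 → 153

153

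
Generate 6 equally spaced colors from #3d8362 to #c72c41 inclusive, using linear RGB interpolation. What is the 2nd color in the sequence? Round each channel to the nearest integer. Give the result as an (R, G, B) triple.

(89, 114, 91)

With 6 swatches and endpoints inclusive, swatch 2 sits at t = (2 − 1)/(6 − 1) = 1/5 ≈ 0.2.
#3d8362 → (61, 131, 98); #c72c41 → (199, 44, 65).
R = 61 + 0.2 × (199 − 61) = 88.6 → 89
G = 131 + 0.2 × (44 − 131) = 113.6 → 114
B = 98 + 0.2 × (65 − 98) = 91.4 → 91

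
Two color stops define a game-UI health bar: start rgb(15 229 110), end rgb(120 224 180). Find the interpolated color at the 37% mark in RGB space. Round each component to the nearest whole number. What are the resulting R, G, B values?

37% corresponds to t = 0.37.
R = 15 + 0.37 × (120 − 15) = 15 + 0.37 × 105 = 53.85 → 54
G = 229 + 0.37 × (224 − 229) = 229 + 0.37 × -5 = 227.15 → 227
B = 110 + 0.37 × (180 − 110) = 110 + 0.37 × 70 = 135.9 → 136
So the blended color is (54, 227, 136), about #36e388.

(54, 227, 136)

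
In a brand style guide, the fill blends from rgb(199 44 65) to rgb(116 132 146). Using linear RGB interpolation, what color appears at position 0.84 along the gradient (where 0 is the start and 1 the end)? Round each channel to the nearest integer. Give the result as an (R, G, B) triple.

R = 199 + 0.84 × (116 − 199) = 199 + 0.84 × -83 = 129.28 → 129
G = 44 + 0.84 × (132 − 44) = 44 + 0.84 × 88 = 117.92 → 118
B = 65 + 0.84 × (146 − 65) = 65 + 0.84 × 81 = 133.04 → 133
So the blended color is (129, 118, 133), about #817685.

(129, 118, 133)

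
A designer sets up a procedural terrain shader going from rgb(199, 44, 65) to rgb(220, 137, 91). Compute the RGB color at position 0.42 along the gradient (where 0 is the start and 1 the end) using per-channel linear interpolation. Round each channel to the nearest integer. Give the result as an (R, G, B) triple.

R = 199 + 0.42 × (220 − 199) = 199 + 0.42 × 21 = 207.82 → 208
G = 44 + 0.42 × (137 − 44) = 44 + 0.42 × 93 = 83.06 → 83
B = 65 + 0.42 × (91 − 65) = 65 + 0.42 × 26 = 75.92 → 76
So the blended color is (208, 83, 76), about #d0534c.

(208, 83, 76)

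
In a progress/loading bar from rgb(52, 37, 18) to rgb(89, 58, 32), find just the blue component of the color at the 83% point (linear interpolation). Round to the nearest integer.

30

B = 18 + 0.83 × (32 − 18) = 29.62 → 30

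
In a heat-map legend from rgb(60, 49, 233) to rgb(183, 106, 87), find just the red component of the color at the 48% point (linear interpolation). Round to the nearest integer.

R = 60 + 0.48 × (183 − 60) = 119.04 → 119

119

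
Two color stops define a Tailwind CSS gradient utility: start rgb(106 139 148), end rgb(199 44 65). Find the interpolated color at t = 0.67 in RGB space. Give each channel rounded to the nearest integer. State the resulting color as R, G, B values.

R = 106 + 0.67 × (199 − 106) = 106 + 0.67 × 93 = 168.31 → 168
G = 139 + 0.67 × (44 − 139) = 139 + 0.67 × -95 = 75.35 → 75
B = 148 + 0.67 × (65 − 148) = 148 + 0.67 × -83 = 92.39 → 92

(168, 75, 92)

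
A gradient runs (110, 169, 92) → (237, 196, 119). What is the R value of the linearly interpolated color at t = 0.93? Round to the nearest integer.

228

R = 110 + 0.93 × (237 − 110) = 228.11 → 228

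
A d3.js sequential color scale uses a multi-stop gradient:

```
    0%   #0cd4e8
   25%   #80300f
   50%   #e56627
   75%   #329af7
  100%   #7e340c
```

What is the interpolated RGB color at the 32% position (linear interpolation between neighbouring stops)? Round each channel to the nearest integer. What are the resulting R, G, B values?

(156, 63, 22)

32% lies between the 25% and 50% stops, so the local fraction is t = (32 − 25)/(50 − 25) = 7/25 ≈ 0.28.
#80300f → (128, 48, 15); #e56627 → (229, 102, 39).
R = 128 + 0.28 × (229 − 128) = 156.28 → 156
G = 48 + 0.28 × (102 − 48) = 63.12 → 63
B = 15 + 0.28 × (39 − 15) = 21.72 → 22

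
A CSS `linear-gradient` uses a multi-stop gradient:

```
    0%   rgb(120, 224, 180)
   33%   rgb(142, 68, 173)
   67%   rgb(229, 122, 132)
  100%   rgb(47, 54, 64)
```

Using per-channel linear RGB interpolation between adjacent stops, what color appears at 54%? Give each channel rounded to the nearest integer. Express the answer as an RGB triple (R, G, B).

(196, 101, 148)

54% lies between the 33% and 67% stops, so the local fraction is t = (54 − 33)/(67 − 33) = 21/34 ≈ 0.6176.
R = 142 + 0.6176 × (229 − 142) = 195.731 → 196
G = 68 + 0.6176 × (122 − 68) = 101.35 → 101
B = 173 + 0.6176 × (132 − 173) = 147.678 → 148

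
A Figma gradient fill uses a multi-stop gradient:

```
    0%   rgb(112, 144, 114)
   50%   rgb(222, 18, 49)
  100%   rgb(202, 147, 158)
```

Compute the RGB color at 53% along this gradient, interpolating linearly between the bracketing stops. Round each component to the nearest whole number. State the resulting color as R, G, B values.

53% lies between the 50% and 100% stops, so the local fraction is t = (53 − 50)/(100 − 50) = 3/50 ≈ 0.06.
R = 222 + 0.06 × (202 − 222) = 220.8 → 221
G = 18 + 0.06 × (147 − 18) = 25.74 → 26
B = 49 + 0.06 × (158 − 49) = 55.54 → 56

(221, 26, 56)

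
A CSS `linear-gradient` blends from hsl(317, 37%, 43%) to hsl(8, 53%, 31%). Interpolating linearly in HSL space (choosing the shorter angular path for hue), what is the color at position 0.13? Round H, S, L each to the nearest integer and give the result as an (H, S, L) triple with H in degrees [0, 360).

(324, 39, 41)

Hue: 8 − 317 = -309°, but |-309| > 180 so the shorter arc goes the other way: Δh = -309 + 360 = 51°.
H = 317 + 0.13 × (51) = 323.63 → 324°
S = 37 + 0.13 × (53 − 37) = 39.08 → 39%
L = 43 + 0.13 × (31 − 43) = 41.44 → 41%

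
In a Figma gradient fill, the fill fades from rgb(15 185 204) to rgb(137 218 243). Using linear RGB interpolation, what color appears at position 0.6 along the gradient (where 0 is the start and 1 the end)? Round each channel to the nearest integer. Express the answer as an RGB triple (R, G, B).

(88, 205, 227)

R = 15 + 0.6 × (137 − 15) = 15 + 0.6 × 122 = 88.2 → 88
G = 185 + 0.6 × (218 − 185) = 185 + 0.6 × 33 = 204.8 → 205
B = 204 + 0.6 × (243 − 204) = 204 + 0.6 × 39 = 227.4 → 227
So the blended color is (88, 205, 227), about #58cde3.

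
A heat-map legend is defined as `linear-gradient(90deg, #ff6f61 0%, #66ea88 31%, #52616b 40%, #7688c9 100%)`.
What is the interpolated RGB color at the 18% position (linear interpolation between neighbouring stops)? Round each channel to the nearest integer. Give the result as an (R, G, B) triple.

(166, 182, 120)

18% lies between the 0% and 31% stops, so the local fraction is t = (18 − 0)/(31 − 0) = 18/31 ≈ 0.5806.
#ff6f61 → (255, 111, 97); #66ea88 → (102, 234, 136).
R = 255 + 0.5806 × (102 − 255) = 166.168 → 166
G = 111 + 0.5806 × (234 − 111) = 182.414 → 182
B = 97 + 0.5806 × (136 − 97) = 119.643 → 120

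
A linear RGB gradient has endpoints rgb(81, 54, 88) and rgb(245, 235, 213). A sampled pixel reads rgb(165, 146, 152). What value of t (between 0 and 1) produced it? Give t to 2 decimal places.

Invert the lerp on the G channel (largest span, 181): t = (146 − 54) / (235 − 54) = 92/181 = 0.50829.
Check on R: (165 − 81)/(245 − 81) = 0.5122 ✓

0.51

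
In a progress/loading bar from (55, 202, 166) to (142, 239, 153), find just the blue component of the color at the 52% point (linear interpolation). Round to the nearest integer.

B = 166 + 0.52 × (153 − 166) = 159.24 → 159

159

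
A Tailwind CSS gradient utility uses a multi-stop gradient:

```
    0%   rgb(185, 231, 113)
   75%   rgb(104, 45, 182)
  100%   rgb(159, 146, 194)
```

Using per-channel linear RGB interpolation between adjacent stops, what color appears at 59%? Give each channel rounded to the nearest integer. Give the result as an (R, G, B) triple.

(121, 85, 167)

59% lies between the 0% and 75% stops, so the local fraction is t = (59 − 0)/(75 − 0) = 59/75 ≈ 0.7867.
R = 185 + 0.7867 × (104 − 185) = 121.277 → 121
G = 231 + 0.7867 × (45 − 231) = 84.674 → 85
B = 113 + 0.7867 × (182 − 113) = 167.282 → 167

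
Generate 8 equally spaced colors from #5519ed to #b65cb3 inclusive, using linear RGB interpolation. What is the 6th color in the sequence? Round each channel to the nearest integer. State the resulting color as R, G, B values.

(154, 73, 196)

With 8 swatches and endpoints inclusive, swatch 6 sits at t = (6 − 1)/(8 − 1) = 5/7 ≈ 0.7143.
#5519ed → (85, 25, 237); #b65cb3 → (182, 92, 179).
R = 85 + 0.7143 × (182 − 85) = 154.287 → 154
G = 25 + 0.7143 × (92 − 25) = 72.858 → 73
B = 237 + 0.7143 × (179 − 237) = 195.571 → 196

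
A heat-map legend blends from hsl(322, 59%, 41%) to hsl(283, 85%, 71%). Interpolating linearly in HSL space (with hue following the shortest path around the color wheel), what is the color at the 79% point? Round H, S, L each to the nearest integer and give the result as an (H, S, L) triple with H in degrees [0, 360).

(291, 80, 65)

Hue arc: Δh = 283 − 322 = -39° (|Δh| ≤ 180, already the shorter path).
H = 322 + 0.79 × (-39) = 291.19 → 291°
S = 59 + 0.79 × (85 − 59) = 79.54 → 80%
L = 41 + 0.79 × (71 − 41) = 64.7 → 65%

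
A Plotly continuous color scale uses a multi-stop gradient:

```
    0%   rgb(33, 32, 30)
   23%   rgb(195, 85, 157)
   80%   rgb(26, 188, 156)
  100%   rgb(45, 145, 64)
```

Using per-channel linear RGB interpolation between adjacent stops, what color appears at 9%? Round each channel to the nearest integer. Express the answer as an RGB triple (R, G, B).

9% lies between the 0% and 23% stops, so the local fraction is t = (9 − 0)/(23 − 0) = 9/23 ≈ 0.3913.
R = 33 + 0.3913 × (195 − 33) = 96.391 → 96
G = 32 + 0.3913 × (85 − 32) = 52.739 → 53
B = 30 + 0.3913 × (157 − 30) = 79.695 → 80

(96, 53, 80)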